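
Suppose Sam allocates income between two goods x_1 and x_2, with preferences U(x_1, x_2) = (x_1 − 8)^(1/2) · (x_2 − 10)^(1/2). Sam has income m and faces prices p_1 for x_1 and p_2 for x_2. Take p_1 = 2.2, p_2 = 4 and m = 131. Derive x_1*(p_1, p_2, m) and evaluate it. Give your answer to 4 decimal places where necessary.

x_1* = 24.6818

MRS = (x_2−10)/(x_1−8). Tangency with p_1/p_2 gives x_2−10 = (p_1/p_2)·(x_1−8).
Substituting into the budget: x_1* = 8 + 0.5·(m − 8·p_1 − 10·p_2)/p_1, and x_2* = 10 + 0.5·(…)/p_2.
Discretionary income = 131 − 8·2.2 − 10·4 = 73.4; x_1* = 8 + 0.5·73.4/2.2 = 24.6818.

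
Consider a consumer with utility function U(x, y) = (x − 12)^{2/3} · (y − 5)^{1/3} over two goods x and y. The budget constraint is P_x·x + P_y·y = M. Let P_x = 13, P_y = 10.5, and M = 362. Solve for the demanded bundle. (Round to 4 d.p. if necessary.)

This is Cobb-Douglas in (x−12, y−5): tangency gives 2/3·P_y·(y−5) = 1/3·P_x·(x−12).
After buying the subsistence bundle (12, 5), a share 2/3 of the remaining income goes to x: x* = 12 + 2/3·(M − 12P_x − 5P_y)/P_x.
Discretionary income = 362 − 12·13 − 5·10.5 = 153.5; x* = 12 + 2/3·153.5/13 = 19.8718; y* = 5 + 1/3·153.5/10.5 = 9.873.

x* = 19.8718, y* = 9.873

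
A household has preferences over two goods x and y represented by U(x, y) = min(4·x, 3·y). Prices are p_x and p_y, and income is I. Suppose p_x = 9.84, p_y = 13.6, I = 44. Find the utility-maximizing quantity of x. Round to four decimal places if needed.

x* = 1.5729

With perfect complements, no substitution: consume in ratio x:y = 3:4.
Budget: p_x·x + p_y·(4/3)·x = I, so (3·p_x + 4·p_y)·x = 3·I.
Demand: x*(p_x,p_y,I) = 3·I/(3·p_x + 4·p_y), y* = 4·I/(3·p_x + 4·p_y).
Here 3·9.84 + 4·13.6 = 83.92, giving x* = 1.5729.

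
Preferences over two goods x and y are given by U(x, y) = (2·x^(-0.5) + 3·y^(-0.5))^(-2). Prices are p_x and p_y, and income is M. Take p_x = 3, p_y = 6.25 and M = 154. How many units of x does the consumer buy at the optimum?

Numerically y/x = 0.80332, so x* = 154/(3 + 6.25·0.80332) = 19.2002.

x* = 19.2002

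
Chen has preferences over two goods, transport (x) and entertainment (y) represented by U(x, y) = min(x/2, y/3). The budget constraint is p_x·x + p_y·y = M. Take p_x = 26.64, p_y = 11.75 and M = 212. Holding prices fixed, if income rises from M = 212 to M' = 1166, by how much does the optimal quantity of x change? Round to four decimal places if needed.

Δx* = 21.552

Leontief preferences: the optimum is at the kink where x/2 = y/3, i.e. y = (3/2)·x.
Budget: p_x·x + p_y·(3/2)·x = M, so (2·p_x + 3·p_y)·x = 2·M.
Demand: x*(p_x,p_y,M) = 2·M/(2·p_x + 3·p_y), y* = 3·M/(2·p_x + 3·p_y).
Here 2·26.64 + 3·11.75 = 88.53, giving x* = 4.7893.
At M' = 1166: x* = 26.3414. Change: 26.3414 − 4.7893 = 21.552.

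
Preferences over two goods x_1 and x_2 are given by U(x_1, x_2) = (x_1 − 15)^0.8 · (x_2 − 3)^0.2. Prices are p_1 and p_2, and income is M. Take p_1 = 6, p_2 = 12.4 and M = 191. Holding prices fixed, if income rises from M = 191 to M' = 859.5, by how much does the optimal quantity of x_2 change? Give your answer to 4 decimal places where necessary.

Δx_2* = 10.7823

MRS = 4·(x_2−3)/(x_1−15). Tangency with p_1/p_2 gives x_2−3 = (1/4)·(p_1/p_2)·(x_1−15).
Substituting into the budget: x_1* = 15 + 0.8·(M − 15·p_1 − 3·p_2)/p_1, and x_2* = 3 + 0.2·(…)/p_2.
Discretionary income = 191 − 15·6 − 3·12.4 = 63.8; x_2* = 3 + 0.2·63.8/12.4 = 4.029.
At M' = 859.5: x_2* = 14.8113. Change: 14.8113 − 4.029 = 10.7823.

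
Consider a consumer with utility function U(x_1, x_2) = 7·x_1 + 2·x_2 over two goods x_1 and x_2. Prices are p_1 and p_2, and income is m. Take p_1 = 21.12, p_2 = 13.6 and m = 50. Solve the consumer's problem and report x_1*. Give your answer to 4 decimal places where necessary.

x_1* = 2.3674

Linear utility — the consumer picks whichever good has higher MU/price: 7/21.12 = 0.3314 vs 2/13.6 = 0.1471.
x_1 gives more utility per dollar, so spend all income on x_1: x_1* = m/p_1, x_2* = 0.
Numerically: x_1* = 2.3674, x_2* = 0.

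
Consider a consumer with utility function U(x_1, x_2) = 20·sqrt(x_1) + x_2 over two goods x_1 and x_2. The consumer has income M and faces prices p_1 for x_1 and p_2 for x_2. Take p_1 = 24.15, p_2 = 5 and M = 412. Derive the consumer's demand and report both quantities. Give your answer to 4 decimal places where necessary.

x_1* = 4.2865, x_2* = 61.6961

Set MRS = p_1/p_2: 10·x_1^(−1/2) = p_1/p_2.
Thus x_1* = (10·p_2/p_1)² — independent of M — with the rest of income spent on x_2.
Plugging in: x_1* = (10·5/24.15)² = 4.2865, x_2* = 61.6961.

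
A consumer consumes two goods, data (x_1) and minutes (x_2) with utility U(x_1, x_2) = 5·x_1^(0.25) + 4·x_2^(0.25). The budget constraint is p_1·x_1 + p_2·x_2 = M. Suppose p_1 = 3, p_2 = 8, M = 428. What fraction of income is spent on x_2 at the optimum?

share on x_2 = 0.3488

MU_x_1 ∝ 5·x_1^(-0.75), MU_x_2 ∝ 4·x_2^(-0.75), so MRS = (5/4)·(x_2/x_1)^(0.75) = p_1/p_2.
Solve for the ratio: x_2/x_1 = [(4/5)·p_1/p_2]^(4/3).
Substitute x_2 = (x_2/x_1)·x_1 into the budget: x_1* = M/(p_1 + p_2·(x_2/x_1)).
Numerically x_2/x_1 = 0.20083, so x_1* = 428/(3 + 8·0.20083) = 92.9094 and x_2* = 0.20083·92.9094 = 18.659.
Expenditure on x_2: 8·18.659 = 149.2718; share = 0.3488.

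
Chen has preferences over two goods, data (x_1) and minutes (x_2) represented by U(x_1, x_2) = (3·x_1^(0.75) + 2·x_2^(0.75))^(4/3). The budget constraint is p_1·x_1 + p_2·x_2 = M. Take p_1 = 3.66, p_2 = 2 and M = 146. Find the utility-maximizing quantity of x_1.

MRS = MU_x_1/MU_x_2 = (3/2)·(x_2/x_1)^(0.25). Set equal to p_1/p_2.
Solve for the ratio: x_2/x_1 = [(2/3)·p_1/p_2]^(4).
Substitute x_2 = (x_2/x_1)·x_1 into the budget: x_1* = M/(p_1 + p_2·(x_2/x_1)).
Numerically x_2/x_1 = 2.215335, so x_1* = 146/(3.66 + 2·2.215335) = 18.0455.

x_1* = 18.0455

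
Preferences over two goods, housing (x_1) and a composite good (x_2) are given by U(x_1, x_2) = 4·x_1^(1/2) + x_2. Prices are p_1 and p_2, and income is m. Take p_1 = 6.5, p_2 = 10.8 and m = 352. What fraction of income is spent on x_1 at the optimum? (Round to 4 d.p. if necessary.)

Set MRS = p_1/p_2: 2·x_1^(−1/2) = p_1/p_2.
Thus x_1* = (2·p_2/p_1)² — independent of m — with the rest of income spent on x_2.
Plugging in: x_1* = (2·10.8/6.5)² = 11.0428, x_2* = 25.9464.
Expenditure on x_1: 6.5·11.0428 = 71.7785; share = 0.2039.

share on x_1 = 0.2039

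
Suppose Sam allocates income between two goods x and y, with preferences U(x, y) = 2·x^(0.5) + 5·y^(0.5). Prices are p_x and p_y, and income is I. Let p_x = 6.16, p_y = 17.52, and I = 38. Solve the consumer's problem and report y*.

From the CES first-order condition, (2/5)·(y/x)^(0.5) = p_x/p_y.
Hence y/x = ((5/2)·p_x/p_y)^(1/(0.5)), i.e. raised to the 2 power.
With the ratio pinned down, the budget gives x* = I/(p_x + p_y·(y/x)) and y* = (y/x)·x*.
Numerically y/x = 0.772633, so x* = 38/(6.16 + 17.52·0.772633) = 1.9293 and y* = 0.772633·1.9293 = 1.4906.

y* = 1.4906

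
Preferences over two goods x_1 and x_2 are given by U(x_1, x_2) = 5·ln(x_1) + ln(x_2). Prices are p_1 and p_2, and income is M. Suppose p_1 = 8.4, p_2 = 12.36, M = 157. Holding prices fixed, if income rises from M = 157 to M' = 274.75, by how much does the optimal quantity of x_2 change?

MU_x_1/MU_x_2 = (5·x_2)/(x_1); tangency sets this equal to p_1/p_2.
Rearranging, p_2·x_2 = (1/5)·p_1·x_1. Substituting into the budget gives p_1·x_1·(1 + (1/5)) = M.
Demand: x_1*(p_1,p_2,M) = 5/6·M/p_1 and x_2* = 1/6·M/p_2.
At p_1=8.4, p_2=12.36, M=157: x_2* = 1/6·157/12.36 = 2.117.
At M' = 274.75: x_2* = 3.7048. Change: 3.7048 − 2.117 = 1.5878.

Δx_2* = 1.5878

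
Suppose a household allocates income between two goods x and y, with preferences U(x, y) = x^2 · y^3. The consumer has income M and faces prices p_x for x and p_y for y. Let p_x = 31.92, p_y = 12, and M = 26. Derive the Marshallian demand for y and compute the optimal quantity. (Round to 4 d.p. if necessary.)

y* = 1.3

Demand: x*(p_x,p_y,M) = 0.4·M/p_x and y* = 0.6·M/p_y.
At p_x=31.92, p_y=12, M=26: y* = 0.6·26/12 = 1.3.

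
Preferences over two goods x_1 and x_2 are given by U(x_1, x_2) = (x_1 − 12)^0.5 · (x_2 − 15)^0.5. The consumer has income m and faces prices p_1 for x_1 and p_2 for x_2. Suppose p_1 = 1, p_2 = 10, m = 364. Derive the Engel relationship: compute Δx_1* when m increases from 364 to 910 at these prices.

MRS = (x_2−15)/(x_1−12). Tangency with p_1/p_2 gives x_2−15 = (p_1/p_2)·(x_1−12).
After buying the subsistence bundle (12, 15), a share 0.5 of the remaining income goes to x_1: x_1* = 12 + 0.5·(m − 12p_1 − 15p_2)/p_1.
Discretionary income = 364 − 12·1 − 15·10 = 202; x_1* = 12 + 0.5·202/1 = 113.
At m' = 910: x_1* = 386. Change: 386 − 113 = 273.

Δx_1* = 273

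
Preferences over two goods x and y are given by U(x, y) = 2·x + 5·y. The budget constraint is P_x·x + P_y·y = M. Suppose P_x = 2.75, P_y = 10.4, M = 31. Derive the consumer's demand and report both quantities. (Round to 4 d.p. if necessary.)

x* = 11.2727, y* = 0

Perfect substitutes: compare marginal utility per dollar. 2/P_x vs 5/P_y → 0.7273 vs 0.4808.
x gives more utility per dollar, so spend all income on x: x* = M/P_x, y* = 0.
Numerically: x* = 11.2727, y* = 0.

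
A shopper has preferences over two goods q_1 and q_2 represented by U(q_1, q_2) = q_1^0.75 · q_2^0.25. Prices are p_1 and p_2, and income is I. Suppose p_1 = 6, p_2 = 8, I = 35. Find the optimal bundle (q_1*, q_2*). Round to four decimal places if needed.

The MRS is 3·q_2/q_1. Set MRS = p_1/p_2.
So 0.75·p_2·q_2 = 0.25·p_1·q_1; combined with the budget, a share 0.75 of income goes to q_1.
Demand: q_1*(p_1,p_2,I) = 0.75·I/p_1 and q_2* = 0.25·I/p_2.
At p_1=6, p_2=8, I=35: q_1* = 0.75·35/6 = 4.375, q_2* = 1.0938.

q_1* = 4.375, q_2* = 1.0938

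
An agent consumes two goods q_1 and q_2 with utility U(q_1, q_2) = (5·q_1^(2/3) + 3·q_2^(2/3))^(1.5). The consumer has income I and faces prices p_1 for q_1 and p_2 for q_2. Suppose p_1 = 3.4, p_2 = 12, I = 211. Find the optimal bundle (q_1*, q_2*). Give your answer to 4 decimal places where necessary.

With the ratio pinned down, the budget gives q_1* = I/(p_1 + p_2·(q_2/q_1)) and q_2* = (q_2/q_1)·q_1*.
Numerically q_2/q_1 = 0.004913, so q_1* = 211/(3.4 + 12·0.004913) = 61.0011 and q_2* = 0.004913·61.0011 = 0.2997.

q_1* = 61.0011, q_2* = 0.2997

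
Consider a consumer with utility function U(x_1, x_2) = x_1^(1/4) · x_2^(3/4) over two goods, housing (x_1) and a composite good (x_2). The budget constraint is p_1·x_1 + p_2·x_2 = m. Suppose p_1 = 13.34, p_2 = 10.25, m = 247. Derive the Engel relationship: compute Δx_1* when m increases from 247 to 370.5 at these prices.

At p_1=13.34, p_2=10.25, m=247: x_1* = 0.25·247/13.34 = 4.6289.
At m' = 370.5: x_1* = 6.9434. Change: 6.9434 − 4.6289 = 2.3145.

Δx_1* = 2.3145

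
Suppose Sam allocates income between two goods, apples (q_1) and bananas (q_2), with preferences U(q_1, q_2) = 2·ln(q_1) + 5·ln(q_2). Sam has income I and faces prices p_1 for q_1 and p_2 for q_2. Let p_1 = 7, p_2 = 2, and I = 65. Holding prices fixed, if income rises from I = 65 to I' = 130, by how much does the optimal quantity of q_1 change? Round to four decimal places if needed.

Δq_1* = 2.6531

Demand: q_1*(p_1,p_2,I) = 2/7·I/p_1 and q_2* = 5/7·I/p_2.
At p_1=7, p_2=2, I=65: q_1* = 2/7·65/7 = 2.6531.
At I' = 130: q_1* = 5.3061. Change: 5.3061 − 2.6531 = 2.6531.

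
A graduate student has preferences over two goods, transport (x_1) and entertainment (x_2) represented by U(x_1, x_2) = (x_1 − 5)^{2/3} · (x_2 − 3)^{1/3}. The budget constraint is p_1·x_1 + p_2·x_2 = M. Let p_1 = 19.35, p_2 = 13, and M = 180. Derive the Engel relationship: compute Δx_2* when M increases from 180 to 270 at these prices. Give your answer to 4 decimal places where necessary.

This is Cobb-Douglas in (x_1−5, x_2−3): tangency gives 2/3·p_2·(x_2−3) = 1/3·p_1·(x_1−5).
Substituting into the budget: x_1* = 5 + 2/3·(M − 5·p_1 − 3·p_2)/p_1, and x_2* = 3 + 1/3·(…)/p_2.
Discretionary income = 180 − 5·19.35 − 3·13 = 44.25; x_2* = 3 + 1/3·44.25/13 = 4.1346.
At M' = 270: x_2* = 6.4423. Change: 6.4423 − 4.1346 = 2.3077.

Δx_2* = 2.3077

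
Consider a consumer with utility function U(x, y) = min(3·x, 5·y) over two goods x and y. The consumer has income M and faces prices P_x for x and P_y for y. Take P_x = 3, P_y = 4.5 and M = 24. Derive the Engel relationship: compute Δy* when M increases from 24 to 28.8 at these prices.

With perfect complements, no substitution: consume in ratio x:y = 5:3.
Budget: P_x·x + P_y·(3/5)·x = M, so (5·P_x + 3·P_y)·x = 5·M.
Demand: x*(P_x,P_y,M) = 5·M/(5·P_x + 3·P_y), y* = 3·M/(5·P_x + 3·P_y).
Here 5·3 + 3·4.5 = 28.5, giving y* = 2.5263.
At M' = 28.8: y* = 3.0316. Change: 3.0316 − 2.5263 = 0.5053.

Δy* = 0.5053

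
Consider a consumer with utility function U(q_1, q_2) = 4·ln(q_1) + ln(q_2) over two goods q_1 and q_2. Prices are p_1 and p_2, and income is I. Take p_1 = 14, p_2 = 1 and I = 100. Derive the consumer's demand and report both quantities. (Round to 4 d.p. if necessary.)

At p_1=14, p_2=1, I=100: q_1* = 0.8·100/14 = 5.7143, q_2* = 20.

q_1* = 5.7143, q_2* = 20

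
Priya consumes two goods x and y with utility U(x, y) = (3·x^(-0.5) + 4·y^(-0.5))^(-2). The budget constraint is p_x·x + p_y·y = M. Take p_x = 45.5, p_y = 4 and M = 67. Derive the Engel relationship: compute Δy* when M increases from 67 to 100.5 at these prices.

Δy* = 2.9319

With the ratio pinned down, the budget gives x* = M/(p_x + p_y·(y/x)) and y* = (y/x)·x*.
Numerically y/x = 6.127172, so x* = 67/(45.5 + 4·6.127172) = 0.957 and y* = 6.127172·0.957 = 5.8639.
At M' = 100.5: y* = 8.7958. Change: 8.7958 − 5.8639 = 2.9319.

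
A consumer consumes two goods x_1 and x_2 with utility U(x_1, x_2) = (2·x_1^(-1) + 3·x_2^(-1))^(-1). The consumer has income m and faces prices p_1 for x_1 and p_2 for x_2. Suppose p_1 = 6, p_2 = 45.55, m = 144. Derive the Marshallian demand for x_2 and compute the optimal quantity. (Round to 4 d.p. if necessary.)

x_2* = 2.4387

MU_x_1 ∝ 2·x_1^(-2), MU_x_2 ∝ 3·x_2^(-2), so MRS = (2/3)·(x_2/x_1)^(2) = p_1/p_2.
Solve for the ratio: x_2/x_1 = [(3/2)·p_1/p_2]^(0.5).
Substitute x_2 = (x_2/x_1)·x_1 into the budget: x_1* = m/(p_1 + p_2·(x_2/x_1)).
Numerically x_2/x_1 = 0.444505, so x_1* = 144/(6 + 45.55·0.444505) = 5.4863 and x_2* = 0.444505·5.4863 = 2.4387.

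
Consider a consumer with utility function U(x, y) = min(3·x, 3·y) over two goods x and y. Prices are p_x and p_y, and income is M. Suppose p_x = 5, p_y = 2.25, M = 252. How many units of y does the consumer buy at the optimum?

With perfect complements, no substitution: consume in ratio x:y = 3:3.
Budget: p_x·x + p_y·x = M, so (3·p_x + 3·p_y)·x = 3·M.
Demand: x*(p_x,p_y,M) = 3·M/(3·p_x + 3·p_y), y* = 3·M/(3·p_x + 3·p_y).
Here 3·5 + 3·2.25 = 21.75, giving y* = 34.7586.

y* = 34.7586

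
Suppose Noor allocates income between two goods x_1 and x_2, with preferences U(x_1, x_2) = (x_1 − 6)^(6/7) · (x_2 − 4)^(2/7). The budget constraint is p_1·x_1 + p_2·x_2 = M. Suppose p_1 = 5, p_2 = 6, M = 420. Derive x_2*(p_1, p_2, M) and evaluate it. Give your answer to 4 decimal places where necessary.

MRS = 3·(x_2−4)/(x_1−6). Tangency with p_1/p_2 gives x_2−4 = (1/3)·(p_1/p_2)·(x_1−6).
After buying the subsistence bundle (6, 4), a share 0.75 of the remaining income goes to x_1: x_1* = 6 + 0.75·(M − 6p_1 − 4p_2)/p_1.
Discretionary income = 420 − 6·5 − 4·6 = 366; x_2* = 4 + 0.25·366/6 = 19.25.

x_2* = 19.25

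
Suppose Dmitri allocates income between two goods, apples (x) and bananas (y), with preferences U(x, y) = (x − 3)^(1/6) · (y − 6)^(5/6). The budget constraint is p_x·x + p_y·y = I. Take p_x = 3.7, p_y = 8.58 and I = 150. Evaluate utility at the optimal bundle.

Substituting into the budget: x* = 3 + 1/6·(I − 3·p_x − 6·p_y)/p_x, and y* = 6 + 5/6·(…)/p_y.
Discretionary income = 150 − 3·3.7 − 6·8.58 = 87.42; x* = 3 + 1/6·87.42/3.7 = 6.9378; y* = 6 + 5/6·87.42/8.58 = 14.4907.
Utility at the optimum: U(6.9378, 14.4907) = 7.4701.

V = 7.4701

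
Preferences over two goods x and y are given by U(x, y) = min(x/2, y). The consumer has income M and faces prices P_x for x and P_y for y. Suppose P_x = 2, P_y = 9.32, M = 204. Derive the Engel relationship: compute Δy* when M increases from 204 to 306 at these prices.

Δy* = 7.6577

Leontief preferences: the optimum is at the kink where x/2 = y/1, i.e. y = (1/2)·x.
Budget: P_x·x + P_y·(1/2)·x = M, so (2·P_x + P_y)·x = 2·M.
Demand: x*(P_x,P_y,M) = 2·M/(2·P_x + P_y), y* = M/(2·P_x + P_y).
Here 2·2 + 9.32 = 13.32, giving y* = 15.3153.
At M' = 306: y* = 22.973. Change: 22.973 − 15.3153 = 7.6577.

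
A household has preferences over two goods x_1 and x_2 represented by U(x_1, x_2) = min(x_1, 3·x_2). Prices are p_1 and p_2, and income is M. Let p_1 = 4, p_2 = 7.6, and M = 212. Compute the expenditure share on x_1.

share on x_1 = 0.6122

With perfect complements, no substitution: consume in ratio x_1:x_2 = 3:1.
Budget: p_1·x_1 + p_2·(1/3)·x_1 = M, so (3·p_1 + p_2)·x_1 = 3·M.
Demand: x_1*(p_1,p_2,M) = 3·M/(3·p_1 + p_2), x_2* = M/(3·p_1 + p_2).
Here 3·4 + 7.6 = 19.6, giving x_1* = 32.449 and x_2* = 10.8163.
Expenditure on x_1: 4·32.449 = 129.7959; share = 0.6122.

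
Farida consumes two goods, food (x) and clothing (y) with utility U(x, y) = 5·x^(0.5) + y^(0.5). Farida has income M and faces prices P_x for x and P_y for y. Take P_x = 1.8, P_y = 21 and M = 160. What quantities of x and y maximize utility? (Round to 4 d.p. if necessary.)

MU_x ∝ 5·x^(-0.5), MU_y ∝ y^(-0.5), so MRS = 5·(y/x)^(0.5) = P_x/P_y.
Hence y/x = ((1/5)·P_x/P_y)^(1/(0.5)), i.e. raised to the 2 power.
With the ratio pinned down, the budget gives x* = M/(P_x + P_y·(y/x)) and y* = (y/x)·x*.
Numerically y/x = 0.000294, so x* = 160/(1.8 + 21·0.000294) = 88.5852 and y* = 0.000294·88.5852 = 0.026.

x* = 88.5852, y* = 0.026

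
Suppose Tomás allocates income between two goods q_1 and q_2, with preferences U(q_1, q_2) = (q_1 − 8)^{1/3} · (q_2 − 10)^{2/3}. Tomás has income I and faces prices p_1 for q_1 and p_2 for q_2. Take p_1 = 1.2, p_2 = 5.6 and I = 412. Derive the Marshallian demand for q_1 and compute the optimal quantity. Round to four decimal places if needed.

This is Cobb-Douglas in (q_1−8, q_2−10): tangency gives 1/3·p_2·(q_2−10) = 2/3·p_1·(q_1−8).
Substituting into the budget: q_1* = 8 + 1/3·(I − 8·p_1 − 10·p_2)/p_1, and q_2* = 10 + 2/3·(…)/p_2.
Discretionary income = 412 − 8·1.2 − 10·5.6 = 346.4; q_1* = 8 + 1/3·346.4/1.2 = 104.2222.

q_1* = 104.2222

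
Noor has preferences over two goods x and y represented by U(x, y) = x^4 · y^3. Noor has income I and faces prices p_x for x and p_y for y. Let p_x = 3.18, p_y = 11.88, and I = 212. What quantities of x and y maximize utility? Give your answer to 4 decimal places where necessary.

x* = 38.0952, y* = 7.6479

Demand: x*(p_x,p_y,I) = 4/7·I/p_x and y* = 3/7·I/p_y.
At p_x=3.18, p_y=11.88, I=212: x* = 4/7·212/3.18 = 38.0952, y* = 7.6479.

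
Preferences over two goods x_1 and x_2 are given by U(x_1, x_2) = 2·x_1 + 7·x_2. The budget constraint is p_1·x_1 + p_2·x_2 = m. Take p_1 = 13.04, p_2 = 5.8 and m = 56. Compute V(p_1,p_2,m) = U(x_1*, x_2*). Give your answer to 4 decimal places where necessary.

V = 67.5862

Perfect substitutes: compare marginal utility per dollar. 2/p_1 vs 7/p_2 → 0.1534 vs 1.2069.
x_2 gives more utility per dollar, so spend all income on x_2: x_2* = m/p_2, x_1* = 0.
Numerically: x_1* = 0, x_2* = 9.6552.
Utility at the optimum: U(0, 9.6552) = 67.5862.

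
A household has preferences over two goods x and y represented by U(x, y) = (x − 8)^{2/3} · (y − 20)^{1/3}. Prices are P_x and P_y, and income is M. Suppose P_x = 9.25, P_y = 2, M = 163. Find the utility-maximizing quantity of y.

y* = 28.1667

MRS = 2·(y−20)/(x−8). Tangency with P_x/P_y gives y−20 = (1/2)·(P_x/P_y)·(x−8).
After buying the subsistence bundle (8, 20), a share 2/3 of the remaining income goes to x: x* = 8 + 2/3·(M − 8P_x − 20P_y)/P_x.
Discretionary income = 163 − 8·9.25 − 20·2 = 49; y* = 20 + 1/3·49/2 = 28.1667.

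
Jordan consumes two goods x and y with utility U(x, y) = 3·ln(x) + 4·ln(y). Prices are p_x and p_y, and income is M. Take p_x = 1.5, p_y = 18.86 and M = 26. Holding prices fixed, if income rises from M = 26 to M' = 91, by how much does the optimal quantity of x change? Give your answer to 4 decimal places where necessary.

Demand: x*(p_x,p_y,M) = 3/7·M/p_x and y* = 4/7·M/p_y.
At p_x=1.5, p_y=18.86, M=26: x* = 3/7·26/1.5 = 7.4286.
At M' = 91: x* = 26. Change: 26 − 7.4286 = 18.5714.

Δx* = 18.5714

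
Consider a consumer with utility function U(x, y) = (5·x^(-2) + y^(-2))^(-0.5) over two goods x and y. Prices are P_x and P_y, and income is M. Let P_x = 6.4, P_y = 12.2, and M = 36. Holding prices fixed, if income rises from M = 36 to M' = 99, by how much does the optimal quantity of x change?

Δx* = 5.1834

MU_x ∝ 5·x^(-3), MU_y ∝ y^(-3), so MRS = 5·(y/x)^(3) = P_x/P_y.
Solve for the ratio: y/x = [(1/5)·P_x/P_y]^(1/3).
With the ratio pinned down, the budget gives x* = M/(P_x + P_y·(y/x)) and y* = (y/x)·x*.
Numerically y/x = 0.471647, so x* = 36/(6.4 + 12.2·0.471647) = 2.962.
At M' = 99: x* = 8.1454. Change: 8.1454 − 2.962 = 5.1834.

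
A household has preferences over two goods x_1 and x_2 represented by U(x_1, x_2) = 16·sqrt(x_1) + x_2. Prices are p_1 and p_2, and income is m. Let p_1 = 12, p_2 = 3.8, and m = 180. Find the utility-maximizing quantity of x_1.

Set MRS = p_1/p_2: 8·x_1^(−1/2) = p_1/p_2.
Thus x_1* = (8·p_2/p_1)² — independent of m — with the rest of income spent on x_2.
Plugging in: x_1* = (8·3.8/12)² = 6.4178.

x_1* = 6.4178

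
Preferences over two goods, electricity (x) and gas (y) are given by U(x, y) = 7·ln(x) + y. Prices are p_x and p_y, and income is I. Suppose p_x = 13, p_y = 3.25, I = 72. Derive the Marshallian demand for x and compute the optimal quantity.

Set MRS = p_x/p_y: (7/x)/1 = p_x/p_y.
So x*(p_x,p_y) = 7·p_y/p_x, independent of income; and y* = (I − 7·p_y)/p_y.
At the given prices: x* = 7·3.25/13 = 1.75.

x* = 1.75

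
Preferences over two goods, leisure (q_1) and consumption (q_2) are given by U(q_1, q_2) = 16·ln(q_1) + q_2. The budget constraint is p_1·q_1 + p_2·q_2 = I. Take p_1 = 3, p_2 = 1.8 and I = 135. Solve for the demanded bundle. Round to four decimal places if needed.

q_1* = 9.6, q_2* = 59

MU_q_1 = 16/q_1, MU_q_2 = 1. Tangency: 16/q_1 = p_1/p_2.
So q_1*(p_1,p_2) = 16·p_2/p_1, independent of income; and q_2* = (I − 16·p_2)/p_2.
At the given prices: q_1* = 16·1.8/3 = 9.6, and q_2* = 59.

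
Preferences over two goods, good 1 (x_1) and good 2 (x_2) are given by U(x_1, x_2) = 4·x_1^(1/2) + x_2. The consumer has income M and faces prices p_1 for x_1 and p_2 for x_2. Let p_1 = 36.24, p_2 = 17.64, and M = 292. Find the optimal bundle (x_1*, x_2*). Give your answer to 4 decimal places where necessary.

Solve: √x_1 = 2·p_2/p_1, so x_1*(p_1,p_2) = (2·p_2/p_1)², and x_2* = (M − p_1·x_1*)/p_2.
Plugging in: x_1* = (2·17.64/36.24)² = 0.9477, x_2* = 14.6063.

x_1* = 0.9477, x_2* = 14.6063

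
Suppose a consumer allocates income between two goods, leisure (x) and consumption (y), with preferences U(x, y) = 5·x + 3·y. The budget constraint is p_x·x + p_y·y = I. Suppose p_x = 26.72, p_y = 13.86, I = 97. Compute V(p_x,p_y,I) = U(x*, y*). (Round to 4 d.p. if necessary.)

V = 20.9957

Numerically: x* = 0, y* = 6.9986.
Utility at the optimum: U(0, 6.9986) = 20.9957.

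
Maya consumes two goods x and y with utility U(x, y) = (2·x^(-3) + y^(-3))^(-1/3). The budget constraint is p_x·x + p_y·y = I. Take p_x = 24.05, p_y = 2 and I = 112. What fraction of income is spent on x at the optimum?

share on x = 0.8848

From the CES first-order condition, 2·(y/x)^(4) = p_x/p_y.
Solve for the ratio: y/x = [(1/2)·p_x/p_y]^(0.25).
With the ratio pinned down, the budget gives x* = I/(p_x + p_y·(y/x)) and y* = (y/x)·x*.
Numerically y/x = 1.565899, so x* = 112/(24.05 + 2·1.565899) = 4.1204 and y* = 1.565899·4.1204 = 6.4521.
Expenditure on x: 24.05·4.1204 = 99.0957; share = 0.8848.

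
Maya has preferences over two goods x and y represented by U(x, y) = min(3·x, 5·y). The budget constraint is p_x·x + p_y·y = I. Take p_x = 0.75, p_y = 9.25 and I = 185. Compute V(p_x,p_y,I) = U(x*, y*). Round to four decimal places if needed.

With perfect complements, no substitution: consume in ratio x:y = 5:3.
Budget: p_x·x + p_y·(3/5)·x = I, so (5·p_x + 3·p_y)·x = 5·I.
Demand: x*(p_x,p_y,I) = 5·I/(5·p_x + 3·p_y), y* = 3·I/(5·p_x + 3·p_y).
Here 5·0.75 + 3·9.25 = 31.5, giving x* = 29.3651 and y* = 17.619.
Utility at the optimum: U(29.3651, 17.619) = 88.0952.

V = 88.0952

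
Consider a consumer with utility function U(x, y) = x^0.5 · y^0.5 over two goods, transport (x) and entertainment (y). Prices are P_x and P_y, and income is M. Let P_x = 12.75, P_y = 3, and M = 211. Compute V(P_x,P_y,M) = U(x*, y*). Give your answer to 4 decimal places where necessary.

Demand: x*(P_x,P_y,M) = 0.5·M/P_x and y* = 0.5·M/P_y.
At P_x=12.75, P_y=3, M=211: x* = 0.5·211/12.75 = 8.2745, y* = 35.1667.
Utility at the optimum: U(8.2745, 35.1667) = 17.0583.

V = 17.0583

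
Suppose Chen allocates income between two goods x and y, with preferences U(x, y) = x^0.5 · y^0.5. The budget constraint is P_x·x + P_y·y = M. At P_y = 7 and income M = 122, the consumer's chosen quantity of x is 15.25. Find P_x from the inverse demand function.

P_x = 4

The MRS is y/x. Set MRS = P_x/P_y.
Rearranging, P_y·y = P_x·x. Substituting into the budget gives P_x·x·(1 + 1) = M.
Demand: x*(P_x,P_y,M) = 0.5·M/P_x and y* = 0.5·M/P_y.
Set x* = 15.25 in the demand function and solve for P_x: P_x = 4.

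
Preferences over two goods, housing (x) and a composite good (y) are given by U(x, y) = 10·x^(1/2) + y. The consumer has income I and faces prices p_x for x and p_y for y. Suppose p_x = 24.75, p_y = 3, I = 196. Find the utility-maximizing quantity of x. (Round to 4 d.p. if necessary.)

Thus x* = (5·p_y/p_x)² — independent of I — with the rest of income spent on y.
Plugging in: x* = (5·3/24.75)² = 0.3673.

x* = 0.3673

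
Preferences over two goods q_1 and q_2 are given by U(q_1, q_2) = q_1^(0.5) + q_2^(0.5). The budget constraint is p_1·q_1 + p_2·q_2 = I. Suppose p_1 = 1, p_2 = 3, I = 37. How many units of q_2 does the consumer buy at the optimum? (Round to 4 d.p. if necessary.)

q_2* = 3.0833

Numerically q_2/q_1 = 0.111111, so q_1* = 37/(1 + 3·0.111111) = 27.75 and q_2* = 0.111111·27.75 = 3.0833.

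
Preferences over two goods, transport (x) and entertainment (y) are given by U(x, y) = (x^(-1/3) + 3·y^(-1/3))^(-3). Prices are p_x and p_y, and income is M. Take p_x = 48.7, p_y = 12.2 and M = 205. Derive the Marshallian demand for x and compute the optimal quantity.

x* = 1.6112

MRS = MU_x/MU_y = (1/3)·(y/x)^(4/3). Set equal to p_x/p_y.
Solve for the ratio: y/x = [3·p_x/p_y]^(0.75).
With the ratio pinned down, the budget gives x* = M/(p_x + p_y·(y/x)) and y* = (y/x)·x*.
Numerically y/x = 6.437508, so x* = 205/(48.7 + 12.2·6.437508) = 1.6112.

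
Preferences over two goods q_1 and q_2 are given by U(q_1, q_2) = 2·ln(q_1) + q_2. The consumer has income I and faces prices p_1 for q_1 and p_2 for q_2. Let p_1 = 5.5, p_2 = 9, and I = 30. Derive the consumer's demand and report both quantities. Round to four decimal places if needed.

q_1* = 3.2727, q_2* = 1.3333

MU_q_1 = 2/q_1, MU_q_2 = 1. Tangency: 2/q_1 = p_1/p_2.
So q_1*(p_1,p_2) = 2·p_2/p_1, independent of income; and q_2* = (I − 2·p_2)/p_2.
At the given prices: q_1* = 2·9/5.5 = 3.2727, and q_2* = 1.3333.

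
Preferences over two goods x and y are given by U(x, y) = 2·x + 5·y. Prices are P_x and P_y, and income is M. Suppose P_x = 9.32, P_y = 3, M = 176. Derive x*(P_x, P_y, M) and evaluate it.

Linear utility — the consumer picks whichever good has higher MU/price: 2/9.32 = 0.2146 vs 5/3 = 1.6667.
y gives more utility per dollar, so spend all income on y: y* = M/P_y, x* = 0.
Numerically: x* = 0, y* = 58.6667.

x* = 0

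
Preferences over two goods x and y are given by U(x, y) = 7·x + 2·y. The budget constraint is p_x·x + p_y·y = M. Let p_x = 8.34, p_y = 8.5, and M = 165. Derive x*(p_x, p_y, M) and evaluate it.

Perfect substitutes: compare marginal utility per dollar. 7/p_x vs 2/p_y → 0.8393 vs 0.2353.
x gives more utility per dollar, so spend all income on x: x* = M/p_x, y* = 0.
Numerically: x* = 19.7842, y* = 0.

x* = 19.7842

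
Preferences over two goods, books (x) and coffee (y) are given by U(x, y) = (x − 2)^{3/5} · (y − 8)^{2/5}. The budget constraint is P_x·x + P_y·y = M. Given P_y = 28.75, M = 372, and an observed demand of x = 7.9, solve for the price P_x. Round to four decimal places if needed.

Let x' = x−2, y' = y−8. MRS = (3/2)·y'/x' = P_x/P_y.
Substituting into the budget: x* = 2 + 0.6·(M − 2·P_x − 8·P_y)/P_x, and y* = 8 + 0.4·(…)/P_y.
Set x* = 7.9 in the demand function and solve for P_x: P_x = 12.

P_x = 12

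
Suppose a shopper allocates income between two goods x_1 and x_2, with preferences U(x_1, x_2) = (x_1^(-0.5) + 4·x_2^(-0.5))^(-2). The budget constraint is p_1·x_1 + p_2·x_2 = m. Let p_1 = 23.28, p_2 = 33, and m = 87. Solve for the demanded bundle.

Numerically x_2/x_1 = 1.996883, so x_1* = 87/(23.28 + 33·1.996883) = 0.9756 and x_2* = 1.996883·0.9756 = 1.9481.

x_1* = 0.9756, x_2* = 1.9481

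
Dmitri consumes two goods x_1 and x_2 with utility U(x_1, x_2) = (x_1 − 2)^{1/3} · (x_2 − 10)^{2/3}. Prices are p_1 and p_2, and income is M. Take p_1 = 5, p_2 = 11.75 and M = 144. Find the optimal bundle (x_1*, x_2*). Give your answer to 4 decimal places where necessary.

x_1* = 3.1, x_2* = 10.9362

Let x_1' = x_1−2, x_2' = x_2−10. MRS = (1/2)·x_2'/x_1' = p_1/p_2.
After buying the subsistence bundle (2, 10), a share 1/3 of the remaining income goes to x_1: x_1* = 2 + 1/3·(M − 2p_1 − 10p_2)/p_1.
Discretionary income = 144 − 2·5 − 10·11.75 = 16.5; x_1* = 2 + 1/3·16.5/5 = 3.1; x_2* = 10 + 2/3·16.5/11.75 = 10.9362.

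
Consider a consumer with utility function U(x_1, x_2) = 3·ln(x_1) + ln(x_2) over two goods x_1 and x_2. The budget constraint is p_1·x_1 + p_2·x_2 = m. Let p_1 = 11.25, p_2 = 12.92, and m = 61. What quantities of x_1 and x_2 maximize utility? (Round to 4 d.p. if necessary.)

x_1* = 4.0667, x_2* = 1.1803

Tangency: MRS = 3·x_2/x_1 = p_1/p_2.
Rearranging, p_2·x_2 = (1/3)·p_1·x_1. Substituting into the budget gives p_1·x_1·(1 + (1/3)) = m.
Demand: x_1*(p_1,p_2,m) = 0.75·m/p_1 and x_2* = 0.25·m/p_2.
At p_1=11.25, p_2=12.92, m=61: x_1* = 0.75·61/11.25 = 4.0667, x_2* = 1.1803.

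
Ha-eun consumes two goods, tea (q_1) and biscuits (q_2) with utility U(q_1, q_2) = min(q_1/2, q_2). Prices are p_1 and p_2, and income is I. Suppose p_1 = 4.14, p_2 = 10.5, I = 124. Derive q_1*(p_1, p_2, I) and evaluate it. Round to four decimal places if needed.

With perfect complements, no substitution: consume in ratio q_1:q_2 = 2:1.
Budget: p_1·q_1 + p_2·(1/2)·q_1 = I, so (2·p_1 + p_2)·q_1 = 2·I.
Demand: q_1*(p_1,p_2,I) = 2·I/(2·p_1 + p_2), q_2* = I/(2·p_1 + p_2).
Here 2·4.14 + 10.5 = 18.78, giving q_1* = 13.2055.

q_1* = 13.2055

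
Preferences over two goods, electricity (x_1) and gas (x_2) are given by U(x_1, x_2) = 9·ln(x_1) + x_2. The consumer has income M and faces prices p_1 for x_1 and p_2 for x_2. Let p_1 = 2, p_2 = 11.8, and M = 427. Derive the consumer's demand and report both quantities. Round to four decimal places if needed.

Set MRS = p_1/p_2: (9/x_1)/1 = p_1/p_2.
So x_1*(p_1,p_2) = 9·p_2/p_1, independent of income; and x_2* = (M − 9·p_2)/p_2.
At the given prices: x_1* = 9·11.8/2 = 53.1, and x_2* = 27.1864.

x_1* = 53.1, x_2* = 27.1864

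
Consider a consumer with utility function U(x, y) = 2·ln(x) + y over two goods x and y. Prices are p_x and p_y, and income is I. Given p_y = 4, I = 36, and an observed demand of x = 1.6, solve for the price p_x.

Set MRS = p_x/p_y: (2/x)/1 = p_x/p_y.
So x*(p_x,p_y) = 2·p_y/p_x, independent of income; and y* = (I − 2·p_y)/p_y.
Set x* = 1.6 in the demand function and solve for p_x: p_x = 5.

p_x = 5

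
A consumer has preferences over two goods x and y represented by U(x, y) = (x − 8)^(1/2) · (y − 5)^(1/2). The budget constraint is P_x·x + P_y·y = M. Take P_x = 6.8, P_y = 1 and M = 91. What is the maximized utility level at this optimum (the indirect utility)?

V = 6.059

MRS = (y−5)/(x−8). Tangency with P_x/P_y gives y−5 = (P_x/P_y)·(x−8).
After buying the subsistence bundle (8, 5), a share 0.5 of the remaining income goes to x: x* = 8 + 0.5·(M − 8P_x − 5P_y)/P_x.
Discretionary income = 91 − 8·6.8 − 5·1 = 31.6; x* = 8 + 0.5·31.6/6.8 = 10.3235; y* = 5 + 0.5·31.6/1 = 20.8.
Utility at the optimum: U(10.3235, 20.8) = 6.059.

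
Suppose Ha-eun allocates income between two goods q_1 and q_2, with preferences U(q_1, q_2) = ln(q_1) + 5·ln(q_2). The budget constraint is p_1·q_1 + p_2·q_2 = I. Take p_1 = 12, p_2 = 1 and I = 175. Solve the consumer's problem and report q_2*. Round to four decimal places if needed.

q_2* = 145.8333

MU_q_1/MU_q_2 = (q_2)/(5·q_1); tangency sets this equal to p_1/p_2.
Rearranging, p_2·q_2 = 5·p_1·q_1. Substituting into the budget gives p_1·q_1·(1 + 5) = I.
Demand: q_1*(p_1,p_2,I) = 1/6·I/p_1 and q_2* = 5/6·I/p_2.
At p_1=12, p_2=1, I=175: q_2* = 5/6·175/1 = 145.8333.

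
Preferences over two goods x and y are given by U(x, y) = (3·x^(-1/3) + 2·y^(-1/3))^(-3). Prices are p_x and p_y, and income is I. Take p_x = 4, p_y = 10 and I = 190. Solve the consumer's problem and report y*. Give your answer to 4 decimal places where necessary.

y* = 9.1438

MRS = MU_x/MU_y = (3/2)·(y/x)^(4/3). Set equal to p_x/p_y.
Solve for the ratio: y/x = [(2/3)·p_x/p_y]^(0.75).
Substitute y = (y/x)·x into the budget: x* = I/(p_x + p_y·(y/x)).
Numerically y/x = 0.371088, so x* = 190/(4 + 10·0.371088) = 24.6405 and y* = 0.371088·24.6405 = 9.1438.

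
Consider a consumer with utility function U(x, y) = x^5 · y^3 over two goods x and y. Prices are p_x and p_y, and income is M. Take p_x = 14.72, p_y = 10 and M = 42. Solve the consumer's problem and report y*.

y* = 1.575

The MRS is (5/3)·y/x. Set MRS = p_x/p_y.
So 5·p_y·y = 3·p_x·x; combined with the budget, a share 0.625 of income goes to x.
Demand: x*(p_x,p_y,M) = 0.625·M/p_x and y* = 0.375·M/p_y.
At p_x=14.72, p_y=10, M=42: y* = 0.375·42/10 = 1.575.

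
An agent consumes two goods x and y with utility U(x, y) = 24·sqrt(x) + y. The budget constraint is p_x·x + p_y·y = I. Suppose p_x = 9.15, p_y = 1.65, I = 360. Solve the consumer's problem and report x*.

Set MRS = p_x/p_y: 12·x^(−1/2) = p_x/p_y.
Solve: √x = 12·p_y/p_x, so x*(p_x,p_y) = (12·p_y/p_x)², and y* = (I − p_x·x*)/p_y.
Plugging in: x* = (12·1.65/9.15)² = 4.6826.

x* = 4.6826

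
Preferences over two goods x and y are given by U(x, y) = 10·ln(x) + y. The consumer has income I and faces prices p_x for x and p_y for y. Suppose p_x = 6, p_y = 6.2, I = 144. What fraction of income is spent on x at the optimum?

At the given prices: x* = 10·6.2/6 = 10.3333, and y* = 13.2258.
Expenditure on x: 6·10.3333 = 62; share = 0.4306.

share on x = 0.4306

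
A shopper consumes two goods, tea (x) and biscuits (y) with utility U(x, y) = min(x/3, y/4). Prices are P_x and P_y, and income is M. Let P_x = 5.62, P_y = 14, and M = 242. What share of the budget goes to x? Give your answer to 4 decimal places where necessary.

With perfect complements, no substitution: consume in ratio x:y = 3:4.
Budget: P_x·x + P_y·(4/3)·x = M, so (3·P_x + 4·P_y)·x = 3·M.
Demand: x*(P_x,P_y,M) = 3·M/(3·P_x + 4·P_y), y* = 4·M/(3·P_x + 4·P_y).
Here 3·5.62 + 4·14 = 72.86, giving x* = 9.9643 and y* = 13.2858.
Expenditure on x: 5.62·9.9643 = 55.9995; share = 0.2314.

share on x = 0.2314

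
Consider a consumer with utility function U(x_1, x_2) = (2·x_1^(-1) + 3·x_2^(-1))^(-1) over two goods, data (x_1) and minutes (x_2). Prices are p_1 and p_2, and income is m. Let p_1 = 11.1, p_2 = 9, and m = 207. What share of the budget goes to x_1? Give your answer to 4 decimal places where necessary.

share on x_1 = 0.4756

MU_x_1 ∝ 2·x_1^(-2), MU_x_2 ∝ 3·x_2^(-2), so MRS = (2/3)·(x_2/x_1)^(2) = p_1/p_2.
Hence x_2/x_1 = ((3/2)·p_1/p_2)^(1/(2)), i.e. raised to the 0.5 power.
With the ratio pinned down, the budget gives x_1* = m/(p_1 + p_2·(x_2/x_1)) and x_2* = (x_2/x_1)·x_1*.
Numerically x_2/x_1 = 1.360147, so x_1* = 207/(11.1 + 9·1.360147) = 8.8684 and x_2* = 1.360147·8.8684 = 12.0623.
Expenditure on x_1: 11.1·8.8684 = 98.4391; share = 0.4756.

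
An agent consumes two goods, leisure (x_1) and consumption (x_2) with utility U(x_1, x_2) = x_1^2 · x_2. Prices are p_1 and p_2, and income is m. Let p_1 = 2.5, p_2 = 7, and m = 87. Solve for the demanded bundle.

The MRS is 2·x_2/x_1. Set MRS = p_1/p_2.
Rearranging, p_2·x_2 = (1/2)·p_1·x_1. Substituting into the budget gives p_1·x_1·(1 + (1/2)) = m.
Demand: x_1*(p_1,p_2,m) = 2/3·m/p_1 and x_2* = 1/3·m/p_2.
At p_1=2.5, p_2=7, m=87: x_1* = 2/3·87/2.5 = 23.2, x_2* = 4.1429.

x_1* = 23.2, x_2* = 4.1429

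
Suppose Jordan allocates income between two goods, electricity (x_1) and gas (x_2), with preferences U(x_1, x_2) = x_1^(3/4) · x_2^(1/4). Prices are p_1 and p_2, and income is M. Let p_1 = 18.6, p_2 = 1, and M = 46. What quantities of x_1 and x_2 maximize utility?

x_1* = 1.8548, x_2* = 11.5

MU_x_1/MU_x_2 = (0.75·x_2)/(0.25·x_1); tangency sets this equal to p_1/p_2.
So 0.75·p_2·x_2 = 0.25·p_1·x_1; combined with the budget, a share 0.75 of income goes to x_1.
Demand: x_1*(p_1,p_2,M) = 0.75·M/p_1 and x_2* = 0.25·M/p_2.
At p_1=18.6, p_2=1, M=46: x_1* = 0.75·46/18.6 = 1.8548, x_2* = 11.5.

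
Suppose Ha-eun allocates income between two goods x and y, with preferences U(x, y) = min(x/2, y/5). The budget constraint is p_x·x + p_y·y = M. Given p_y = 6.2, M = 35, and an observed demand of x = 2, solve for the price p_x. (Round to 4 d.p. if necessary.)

p_x = 2

Leontief preferences: the optimum is at the kink where x/2 = y/5, i.e. y = (5/2)·x.
Budget: p_x·x + p_y·(5/2)·x = M, so (2·p_x + 5·p_y)·x = 2·M.
Demand: x*(p_x,p_y,M) = 2·M/(2·p_x + 5·p_y), y* = 5·M/(2·p_x + 5·p_y).
Set x* = 2 in the demand function and solve for p_x: p_x = 2.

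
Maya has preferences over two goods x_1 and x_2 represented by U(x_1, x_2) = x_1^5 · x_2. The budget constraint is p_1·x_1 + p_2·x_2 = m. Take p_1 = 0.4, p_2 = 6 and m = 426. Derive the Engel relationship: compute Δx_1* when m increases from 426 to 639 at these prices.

Tangency: MRS = 5·x_2/x_1 = p_1/p_2.
So 5·p_2·x_2 = p_1·x_1; combined with the budget, a share 5/6 of income goes to x_1.
Demand: x_1*(p_1,p_2,m) = 5/6·m/p_1 and x_2* = 1/6·m/p_2.
At p_1=0.4, p_2=6, m=426: x_1* = 5/6·426/0.4 = 887.5.
At m' = 639: x_1* = 1331.25. Change: 1331.25 − 887.5 = 443.75.

Δx_1* = 443.75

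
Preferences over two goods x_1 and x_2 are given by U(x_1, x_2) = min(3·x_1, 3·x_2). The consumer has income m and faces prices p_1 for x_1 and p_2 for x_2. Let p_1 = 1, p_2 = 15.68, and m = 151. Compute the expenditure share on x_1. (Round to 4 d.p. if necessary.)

share on x_1 = 0.06

With perfect complements, no substitution: consume in ratio x_1:x_2 = 3:3.
Budget: p_1·x_1 + p_2·x_1 = m, so (3·p_1 + 3·p_2)·x_1 = 3·m.
Demand: x_1*(p_1,p_2,m) = 3·m/(3·p_1 + 3·p_2), x_2* = 3·m/(3·p_1 + 3·p_2).
Here 3·1 + 3·15.68 = 50.04, giving x_1* = 9.0528 and x_2* = 9.0528.
Expenditure on x_1: 1·9.0528 = 9.0528; share = 0.06.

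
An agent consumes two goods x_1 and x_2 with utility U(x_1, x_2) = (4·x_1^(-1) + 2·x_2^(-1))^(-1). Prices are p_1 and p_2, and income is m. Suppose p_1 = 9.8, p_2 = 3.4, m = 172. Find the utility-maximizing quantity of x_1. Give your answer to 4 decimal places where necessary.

x_1* = 12.3904

Substitute x_2 = (x_2/x_1)·x_1 into the budget: x_1* = m/(p_1 + p_2·(x_2/x_1)).
Numerically x_2/x_1 = 1.20049, so x_1* = 172/(9.8 + 3.4·1.20049) = 12.3904.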